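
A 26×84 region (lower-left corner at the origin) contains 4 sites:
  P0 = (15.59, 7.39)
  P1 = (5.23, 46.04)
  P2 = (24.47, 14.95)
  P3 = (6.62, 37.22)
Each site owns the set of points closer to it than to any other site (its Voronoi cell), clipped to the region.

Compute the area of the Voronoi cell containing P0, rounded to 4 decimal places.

1. box [0,26]×[0,84]: [(0, 0) (26, 0) (26, 84) (0, 84)]
2. ⊥bis P0·P1 via (10.41,26.715): [(0, 23.9246) (0, 0) (26, 0) (26, 30.8938)]  |A|=712.6403
3. ⊥bis P0·P2 via (20.03,11.17): [(7.4673, 25.9262) (0, 23.9246) (0, 0) (26, 0) (26, 4.1576)]  |A|=464.8927
4. ⊥bis P0·P3 via (11.105,22.305): [(10.6633, 22.1722) (0, 18.9657) (0, 0) (26, 0) (26, 4.1576)]  |A|=421.2386
5. canonical 5-gon: [(10.6633, 22.1722) (0, 18.9657) (0, 0) (26, 0) (26, 4.1576)]
6. shoelace: 421.2386

Area of P0's cell: 421.2386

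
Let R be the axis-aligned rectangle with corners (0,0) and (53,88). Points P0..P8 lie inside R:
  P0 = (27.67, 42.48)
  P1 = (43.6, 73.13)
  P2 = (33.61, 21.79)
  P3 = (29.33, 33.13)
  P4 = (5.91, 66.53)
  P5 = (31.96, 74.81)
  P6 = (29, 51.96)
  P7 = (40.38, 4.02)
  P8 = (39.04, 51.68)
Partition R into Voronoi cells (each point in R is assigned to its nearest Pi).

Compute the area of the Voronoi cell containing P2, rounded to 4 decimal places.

1. box [0,53]×[0,88]: [(0, 0) (53, 0) (53, 88) (0, 88)]
2. ⊥bis P2·P0 via (30.64,32.135): [(0, 23.3384) (0, 0) (53, 0) (53, 38.5544)]  |A|=1640.1606
3. ⊥bis P2·P1 via (38.605,47.46): [(0, 23.3384) (0, 0) (53, 0) (53, 38.5544)]  |A|=1640.1606
4. ⊥bis P2·P3 via (31.47,27.46): [(0, 15.5824) (0, 0) (53, 0) (53, 35.586)]  |A|=1355.9625
5. ⊥bis P2·P4 via (19.76,44.16): [(0, 15.5824) (0, 0) (53, 0) (53, 35.586)]  |A|=1355.9625
6. ⊥bis P2·P5 via (32.785,48.3): [(0, 15.5824) (0, 0) (53, 0) (53, 35.586)]  |A|=1355.9625
7. ⊥bis P2·P6 via (31.305,36.875): [(0, 15.5824) (0, 0) (53, 0) (53, 35.586)]  |A|=1355.9625
8. ⊥bis P2·P7 via (36.995,12.905): [(0, 15.5824) (0, 0) (3.1218, 0) (53, 19.0026) (53, 35.586)]  |A|=882.055
9. ⊥bis P2·P8 via (36.325,36.735): [(49.637, 34.3167) (0, 15.5824) (0, 0) (3.1218, 0) (53, 19.0026) (53, 33.7057)]  |A|=878.8934
10. canonical 6-gon: [(49.637, 34.3167) (0, 15.5824) (0, 0) (3.1218, 0) (53, 19.0026) (53, 33.7057)]
11. shoelace: 878.8934

Area of P2's cell: 878.8934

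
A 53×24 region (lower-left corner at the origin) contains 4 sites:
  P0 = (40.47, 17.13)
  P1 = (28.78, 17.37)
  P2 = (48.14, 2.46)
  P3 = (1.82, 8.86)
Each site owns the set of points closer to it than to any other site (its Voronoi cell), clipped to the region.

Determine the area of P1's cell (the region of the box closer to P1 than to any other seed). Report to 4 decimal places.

1. box [0,53]×[0,24]: [(0, 0) (53, 0) (53, 24) (0, 24)]
2. ⊥bis P1·P0 via (34.625,17.25): [(0, 0) (34.2709, 0) (34.7636, 24) (0, 24)]  |A|=828.4132
3. ⊥bis P1·P2 via (38.46,9.915): [(0, 0) (30.824, 0) (34.3653, 4.5981) (34.7636, 24) (0, 24)]  |A|=820.4886
4. ⊥bis P1·P3 via (15.3,13.115): [(19.4398, 0) (30.824, 0) (34.3653, 4.5981) (34.7636, 24) (11.8641, 24)]  |A|=444.8418
5. canonical 5-gon: [(19.4398, 0) (30.824, 0) (34.3653, 4.5981) (34.7636, 24) (11.8641, 24)]
6. shoelace: 444.8418

Area of P1's cell: 444.8418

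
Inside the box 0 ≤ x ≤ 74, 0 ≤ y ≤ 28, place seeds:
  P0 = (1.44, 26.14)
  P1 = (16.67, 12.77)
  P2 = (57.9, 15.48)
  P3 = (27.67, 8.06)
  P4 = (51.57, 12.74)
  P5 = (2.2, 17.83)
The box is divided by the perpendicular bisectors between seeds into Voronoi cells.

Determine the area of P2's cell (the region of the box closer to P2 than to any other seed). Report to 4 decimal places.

1. box [0,74]×[0,28]: [(0, 0) (74, 0) (74, 28) (0, 28)]
2. ⊥bis P2·P0 via (29.67,20.81): [(25.7409, 0) (74, 0) (74, 28) (31.0275, 28)]  |A|=1277.2416
3. ⊥bis P2·P1 via (37.285,14.125): [(38.2134, 0) (74, 0) (74, 28) (36.373, 28)]  |A|=1027.7899
4. ⊥bis P2·P3 via (42.785,11.77): [(45.674, 0) (74, 0) (74, 28) (38.8013, 28)]  |A|=889.346
5. ⊥bis P2·P4 via (54.735,14.11): [(60.8426, 0) (74, 0) (74, 28) (48.7226, 28)]  |A|=538.0868
6. ⊥bis P2·P5 via (30.05,16.655): [(60.8426, 0) (74, 0) (74, 28) (48.7226, 28)]  |A|=538.0868
7. canonical 4-gon: [(60.8426, 0) (74, 0) (74, 28) (48.7226, 28)]
8. shoelace: 538.0868

Area of P2's cell: 538.0868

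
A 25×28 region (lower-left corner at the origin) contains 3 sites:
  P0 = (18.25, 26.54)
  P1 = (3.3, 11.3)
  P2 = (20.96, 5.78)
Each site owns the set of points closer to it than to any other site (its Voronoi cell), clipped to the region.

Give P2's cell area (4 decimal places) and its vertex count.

1. box [0,25]×[0,28]: [(0, 0) (25, 0) (25, 28) (0, 28)]
2. ⊥bis P2·P0 via (19.605,16.16): [(0, 13.6008) (0, 0) (25, 0) (25, 16.8643)]  |A|=380.8129
3. ⊥bis P2·P1 via (12.13,8.54): [(14.2951, 15.4669) (9.4606, 0) (25, 0) (25, 16.8643)]  |A|=210.4373
4. canonical 4-gon: [(14.2951, 15.4669) (9.4606, 0) (25, 0) (25, 16.8643)]
5. shoelace: 210.4373

Area of P2's cell: 210.4373 (4 vertices)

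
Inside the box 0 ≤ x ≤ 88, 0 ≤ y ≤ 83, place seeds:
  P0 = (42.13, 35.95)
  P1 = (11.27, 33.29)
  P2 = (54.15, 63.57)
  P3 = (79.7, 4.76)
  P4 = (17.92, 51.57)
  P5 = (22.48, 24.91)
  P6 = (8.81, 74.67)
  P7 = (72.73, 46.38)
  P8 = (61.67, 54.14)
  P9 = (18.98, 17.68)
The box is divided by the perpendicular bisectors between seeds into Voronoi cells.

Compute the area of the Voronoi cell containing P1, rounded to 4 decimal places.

1. box [0,88]×[0,83]: [(0, 0) (88, 0) (88, 83) (0, 83)]
2. ⊥bis P1·P0 via (26.7,34.62): [(0, 0) (29.6841, 0) (22.5299, 83) (0, 83)]  |A|=2166.8788
3. ⊥bis P1·P2 via (32.71,48.43): [(0, 0) (29.6841, 0) (24.5085, 60.0442) (8.2982, 83) (0, 83)]  |A|=2003.529
4. ⊥bis P1·P3 via (45.485,19.025): [(0, 0) (29.6841, 0) (24.5085, 60.0442) (8.2982, 83) (0, 83)]  |A|=2003.529
5. ⊥bis P1·P4 via (14.595,42.43): [(0, 47.7395) (0, 0) (29.6841, 0) (26.3969, 38.1366)]  |A|=1196.1122
6. ⊥bis P1·P5 via (16.875,29.1): [(24.2218, 38.9279) (0, 47.7395) (0, 6.5262)]  |A|=499.1304
7. ⊥bis P1·P6 via (10.04,53.98): [(24.2218, 38.9279) (0, 47.7395) (0, 6.5262)]  |A|=499.1304
8. ⊥bis P1·P7 via (42,39.835): [(24.2218, 38.9279) (0, 47.7395) (0, 6.5262)]  |A|=499.1304
9. ⊥bis P1·P8 via (36.47,43.715): [(24.2218, 38.9279) (0, 47.7395) (0, 6.5262)]  |A|=499.1304
10. ⊥bis P1·P9 via (15.125,25.485): [(13.6151, 24.7393) (24.2218, 38.9279) (0, 47.7395) (0, 18.0145)]  |A|=420.9224
11. canonical 4-gon: [(13.6151, 24.7393) (24.2218, 38.9279) (0, 47.7395) (0, 18.0145)]
12. shoelace: 420.9224

Area of P1's cell: 420.9224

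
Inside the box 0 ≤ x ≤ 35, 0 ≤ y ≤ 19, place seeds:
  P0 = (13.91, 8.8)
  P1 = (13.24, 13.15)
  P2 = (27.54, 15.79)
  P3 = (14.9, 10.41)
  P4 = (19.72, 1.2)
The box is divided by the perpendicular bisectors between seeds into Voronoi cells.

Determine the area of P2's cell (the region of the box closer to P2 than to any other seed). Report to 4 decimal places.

Area of P2's cell: 180.7479

1. box [0,35]×[0,19]: [(0, 0) (35, 0) (35, 19) (0, 19)]
2. ⊥bis P2·P0 via (20.725,12.295): [(27.0304, 0) (35, 0) (35, 19) (17.2864, 19)]  |A|=243.9907
3. ⊥bis P2·P1 via (20.39,14.47): [(20.829, 12.0923) (27.0304, 0) (35, 0) (35, 19) (19.5537, 19)]  |A|=236.1598
4. ⊥bis P2·P3 via (21.22,13.1): [(20.2009, 15.4943) (25.6509, 2.6898) (27.0304, 0) (35, 0) (35, 19) (19.5537, 19)]  |A|=230.9102
5. ⊥bis P2·P4 via (23.63,8.495): [(20.2009, 15.4943) (23.047, 8.8075) (35, 2.4009) (35, 19) (19.5537, 19)]  |A|=180.7479
6. canonical 5-gon: [(20.2009, 15.4943) (23.047, 8.8075) (35, 2.4009) (35, 19) (19.5537, 19)]
7. shoelace: 180.7479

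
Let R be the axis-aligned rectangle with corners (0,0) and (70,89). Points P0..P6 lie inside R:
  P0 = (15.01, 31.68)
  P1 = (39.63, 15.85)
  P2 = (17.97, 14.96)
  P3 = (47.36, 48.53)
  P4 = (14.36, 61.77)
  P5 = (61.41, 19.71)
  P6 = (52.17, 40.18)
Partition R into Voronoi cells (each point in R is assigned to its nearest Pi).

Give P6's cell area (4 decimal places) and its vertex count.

1. box [0,70]×[0,89]: [(0, 0) (70, 0) (70, 89) (0, 89)]
2. ⊥bis P6·P0 via (33.59,35.93): [(41.8086, 0) (70, 0) (70, 89) (21.4507, 89)]  |A|=3414.9573
3. ⊥bis P6·P1 via (45.9,28.015): [(33.9972, 34.1499) (70, 15.5935) (70, 89) (21.4507, 89)]  |A|=2652.8862
4. ⊥bis P6·P2 via (35.07,27.57): [(33.9972, 34.1499) (70, 15.5935) (70, 89) (21.4507, 89)]  |A|=2652.8862
5. ⊥bis P6·P3 via (49.765,44.355): [(33.7704, 35.1413) (33.9972, 34.1499) (70, 15.5935) (70, 56.0113)]  |A|=747.9039
6. ⊥bis P6·P4 via (33.265,50.975): [(33.7704, 35.1413) (33.9972, 34.1499) (70, 15.5935) (70, 56.0113)]  |A|=747.9039
7. ⊥bis P6·P5 via (56.79,29.945): [(33.7704, 35.1413) (33.9972, 34.1499) (48.9882, 26.4233) (70, 35.9079) (70, 56.0113)]  |A|=534.4832
8. canonical 5-gon: [(33.7704, 35.1413) (33.9972, 34.1499) (48.9882, 26.4233) (70, 35.9079) (70, 56.0113)]
9. shoelace: 534.4832

Area of P6's cell: 534.4832 (5 vertices)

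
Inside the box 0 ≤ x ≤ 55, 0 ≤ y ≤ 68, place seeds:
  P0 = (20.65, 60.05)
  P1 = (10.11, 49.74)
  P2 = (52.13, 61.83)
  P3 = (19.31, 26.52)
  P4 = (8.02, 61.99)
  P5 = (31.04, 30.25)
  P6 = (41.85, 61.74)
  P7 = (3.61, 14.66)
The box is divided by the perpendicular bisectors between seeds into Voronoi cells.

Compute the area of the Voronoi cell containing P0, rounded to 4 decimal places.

Area of P0's cell: 327.7336

1. box [0,55]×[0,68]: [(0, 0) (55, 0) (55, 68) (0, 68)]
2. ⊥bis P0·P1 via (15.38,54.895): [(55, 14.3911) (55, 68) (2.561, 68)]  |A|=1405.5983
3. ⊥bis P0·P2 via (36.39,60.94): [(38.0418, 31.7277) (35.9908, 68) (2.561, 68)]  |A|=606.2888
4. ⊥bis P0·P3 via (19.98,43.285): [(27.0115, 43.004) (37.4277, 42.5877) (35.9908, 68) (2.561, 68)]  |A|=549.8565
5. ⊥bis P0·P4 via (14.335,61.02): [(13.6637, 56.6496) (27.0115, 43.004) (37.4277, 42.5877) (35.9908, 68) (15.4071, 68)]  |A|=476.9519
6. ⊥bis P0·P5 via (25.845,45.15): [(13.6637, 56.6496) (25.1495, 44.9075) (37.0617, 49.0608) (35.9908, 68) (15.4071, 68)]  |A|=428.1115
7. ⊥bis P0·P6 via (31.25,60.895): [(13.6637, 56.6496) (25.1495, 44.9075) (32.325, 47.4093) (30.6836, 68) (15.4071, 68)]  |A|=327.7336
8. ⊥bis P0·P7 via (12.13,37.355): [(13.6637, 56.6496) (25.1495, 44.9075) (32.325, 47.4093) (30.6836, 68) (15.4071, 68)]  |A|=327.7336
9. canonical 5-gon: [(13.6637, 56.6496) (25.1495, 44.9075) (32.325, 47.4093) (30.6836, 68) (15.4071, 68)]
10. shoelace: 327.7336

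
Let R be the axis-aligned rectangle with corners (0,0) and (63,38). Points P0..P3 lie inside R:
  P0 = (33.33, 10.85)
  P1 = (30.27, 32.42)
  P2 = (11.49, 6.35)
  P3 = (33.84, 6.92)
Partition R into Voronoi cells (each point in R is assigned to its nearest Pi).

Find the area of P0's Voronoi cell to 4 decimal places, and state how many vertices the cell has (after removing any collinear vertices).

1. box [0,63]×[0,38]: [(0, 0) (63, 0) (63, 38) (0, 38)]
2. ⊥bis P0·P1 via (31.8,21.635): [(0, 17.1237) (0, 0) (63, 0) (63, 26.0611)]  |A|=1360.3238
3. ⊥bis P0·P2 via (22.41,8.6): [(20.0672, 19.9705) (24.182, 0) (63, 0) (63, 26.0611)]  |A|=947.0478
4. ⊥bis P0·P3 via (33.585,8.885): [(20.0672, 19.9705) (22.6438, 7.4652) (63, 12.7022) (63, 26.0611)]  |A|=545.8502
5. canonical 4-gon: [(20.0672, 19.9705) (22.6438, 7.4652) (63, 12.7022) (63, 26.0611)]
6. shoelace: 545.8502

Area of P0's cell: 545.8502 (4 vertices)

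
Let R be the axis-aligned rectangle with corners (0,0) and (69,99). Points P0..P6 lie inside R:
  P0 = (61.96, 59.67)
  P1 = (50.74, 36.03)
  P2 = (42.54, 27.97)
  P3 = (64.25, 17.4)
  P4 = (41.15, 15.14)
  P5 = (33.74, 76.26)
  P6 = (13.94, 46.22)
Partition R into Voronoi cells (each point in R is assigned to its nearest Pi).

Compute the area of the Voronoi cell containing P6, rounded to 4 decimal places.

1. box [0,69]×[0,99]: [(0, 0) (69, 0) (69, 99) (0, 99)]
2. ⊥bis P6·P0 via (37.95,52.945): [(0, 0) (52.7795, 0) (25.0504, 99) (0, 99)]  |A|=3852.5767
3. ⊥bis P6·P1 via (32.34,41.125): [(0, 0) (20.9524, 0) (36.7748, 57.1408) (25.0504, 99) (0, 99)]  |A|=2943.2655
4. ⊥bis P6·P2 via (28.24,37.095): [(0, 0) (4.5692, 0) (33.5117, 45.3564) (36.7748, 57.1408) (25.0504, 99) (0, 99)]  |A|=2571.7253
5. ⊥bis P6·P3 via (39.095,31.81): [(0, 0) (4.5692, 0) (33.5117, 45.3564) (36.7748, 57.1408) (25.0504, 99) (0, 99)]  |A|=2571.7253
6. ⊥bis P6·P4 via (27.545,30.68): [(0, 6.5648) (19.8447, 23.9385) (33.5117, 45.3564) (36.7748, 57.1408) (25.0504, 99) (0, 99)]  |A|=2451.8964
7. ⊥bis P6·P5 via (23.84,61.24): [(0, 76.9534) (0, 6.5648) (19.8447, 23.9385) (33.5117, 45.3564) (35.7383, 53.3976)]  |A|=1443.1273
8. canonical 5-gon: [(0, 76.9534) (0, 6.5648) (19.8447, 23.9385) (33.5117, 45.3564) (35.7383, 53.3976)]
9. shoelace: 1443.1273

Area of P6's cell: 1443.1273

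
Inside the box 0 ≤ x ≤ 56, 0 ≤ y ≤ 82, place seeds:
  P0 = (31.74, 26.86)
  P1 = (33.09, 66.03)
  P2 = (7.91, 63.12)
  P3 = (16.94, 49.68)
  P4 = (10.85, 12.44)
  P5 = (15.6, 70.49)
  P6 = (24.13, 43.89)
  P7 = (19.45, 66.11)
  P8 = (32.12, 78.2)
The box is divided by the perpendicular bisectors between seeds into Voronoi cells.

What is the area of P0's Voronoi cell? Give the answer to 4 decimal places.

1. box [0,56]×[0,82]: [(0, 0) (56, 0) (56, 82) (0, 82)]
2. ⊥bis P0·P1 via (32.415,46.445): [(0, 47.5622) (0, 0) (56, 0) (56, 45.6321)]  |A|=2609.4412
3. ⊥bis P0·P2 via (19.825,44.99): [(22.556, 46.7848) (0, 31.961) (0, 0) (56, 0) (56, 45.6321)]  |A|=2433.4917
4. ⊥bis P0·P3 via (24.34,38.27): [(36.7164, 46.2968) (0, 22.4842) (0, 0) (56, 0) (56, 45.6321)]  |A|=2149.0546
5. ⊥bis P0·P4 via (21.295,19.65): [(36.7164, 46.2968) (13.3583, 31.1478) (34.859, 0) (56, 0) (56, 45.6321)]  |A|=1455.9885
6. ⊥bis P0·P5 via (23.67,48.675): [(36.7164, 46.2968) (13.3583, 31.1478) (34.859, 0) (56, 0) (56, 45.6321)]  |A|=1455.9885
7. ⊥bis P0·P6 via (27.935,35.375): [(51.2549, 45.7957) (14.5645, 29.4003) (34.859, 0) (56, 0) (56, 45.6321)]  |A|=1298.0687
8. ⊥bis P0·P7 via (25.595,46.485): [(51.2549, 45.7957) (14.5645, 29.4003) (34.859, 0) (56, 0) (56, 45.6321)]  |A|=1298.0687
9. ⊥bis P0·P8 via (31.93,52.53): [(51.2549, 45.7957) (14.5645, 29.4003) (34.859, 0) (56, 0) (56, 45.6321)]  |A|=1298.0687
10. canonical 5-gon: [(51.2549, 45.7957) (14.5645, 29.4003) (34.859, 0) (56, 0) (56, 45.6321)]
11. shoelace: 1298.0687

Area of P0's cell: 1298.0687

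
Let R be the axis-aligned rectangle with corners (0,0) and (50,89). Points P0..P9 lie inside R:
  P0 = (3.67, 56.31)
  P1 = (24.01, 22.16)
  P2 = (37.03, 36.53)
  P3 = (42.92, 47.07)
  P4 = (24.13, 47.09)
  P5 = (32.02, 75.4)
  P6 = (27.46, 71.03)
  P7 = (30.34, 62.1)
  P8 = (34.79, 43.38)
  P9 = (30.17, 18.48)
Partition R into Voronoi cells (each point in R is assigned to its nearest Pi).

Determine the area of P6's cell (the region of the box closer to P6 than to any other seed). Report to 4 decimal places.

1. box [0,50]×[0,89]: [(0, 0) (50, 0) (50, 89) (0, 89)]
2. ⊥bis P6·P0 via (15.565,63.67): [(0, 88.8257) (50, 8.0172) (50, 89) (0, 89)]  |A|=2028.9275
3. ⊥bis P6·P1 via (25.735,46.595): [(0, 88.8257) (26.1482, 46.5658) (50, 44.882) (50, 89) (0, 89)]  |A|=1589.2812
4. ⊥bis P6·P2 via (32.245,53.78): [(0, 88.8257) (23.2315, 51.2797) (50, 58.7051) (50, 89) (0, 89)]  |A|=1350.5075
5. ⊥bis P6·P3 via (35.19,59.05): [(0, 88.8257) (23.2075, 51.3184) (50, 68.606) (50, 89) (0, 89)]  |A|=1217.2654
6. ⊥bis P6·P4 via (25.795,59.06): [(0, 88.8257) (17.7227, 60.1828) (33.5366, 57.9832) (50, 68.606) (50, 89) (0, 89)]  |A|=1153.207
7. ⊥bis P6·P5 via (29.74,73.215): [(0, 88.8257) (17.7227, 60.1828) (33.5366, 57.9832) (40.2104, 62.2894) (14.6127, 89) (0, 89)]  |A|=580.7742
8. ⊥bis P6·P7 via (28.9,66.565): [(0, 88.8257) (16.2901, 62.4982) (34.41, 68.342) (14.6127, 89) (0, 89)]  |A|=440.0577
9. ⊥bis P6·P8 via (31.125,57.205): [(0, 88.8257) (16.2901, 62.4982) (34.41, 68.342) (14.6127, 89) (0, 89)]  |A|=440.0577
10. ⊥bis P6·P9 via (28.815,44.755): [(0, 88.8257) (16.2901, 62.4982) (34.41, 68.342) (14.6127, 89) (0, 89)]  |A|=440.0577
11. canonical 5-gon: [(0, 88.8257) (16.2901, 62.4982) (34.41, 68.342) (14.6127, 89) (0, 89)]
12. shoelace: 440.0577

Area of P6's cell: 440.0577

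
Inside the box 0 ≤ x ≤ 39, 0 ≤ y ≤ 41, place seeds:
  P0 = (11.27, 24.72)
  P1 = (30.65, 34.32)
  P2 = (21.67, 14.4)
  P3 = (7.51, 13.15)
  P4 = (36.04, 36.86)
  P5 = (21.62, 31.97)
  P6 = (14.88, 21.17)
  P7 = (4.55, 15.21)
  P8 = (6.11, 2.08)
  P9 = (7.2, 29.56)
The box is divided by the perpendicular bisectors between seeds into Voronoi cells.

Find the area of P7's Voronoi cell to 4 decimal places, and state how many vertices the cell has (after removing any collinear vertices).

1. box [0,39]×[0,41]: [(0, 0) (39, 0) (39, 41) (0, 41)]
2. ⊥bis P7·P0 via (7.91,19.965): [(0, 25.5544) (0, 0) (36.164, 0)]  |A|=462.0752
3. ⊥bis P7·P1 via (17.6,24.765): [(35.27, 0.6318) (0, 25.5544) (0, 0) (35.7325, 0)]  |A|=461.9389
4. ⊥bis P7·P2 via (13.11,14.805): [(13.178, 16.2425) (0, 25.5544) (0, 0) (12.4095, 0)]  |A|=269.159
5. ⊥bis P7·P3 via (6.03,14.18): [(9.3486, 18.9485) (0, 25.5544) (0, 5.5155)]  |A|=93.6676
6. ⊥bis P7·P4 via (20.295,26.035): [(9.3486, 18.9485) (0, 25.5544) (0, 5.5155)]  |A|=93.6676
7. ⊥bis P7·P5 via (13.085,23.59): [(9.3486, 18.9485) (0, 25.5544) (0, 5.5155)]  |A|=93.6676
8. ⊥bis P7·P6 via (9.715,18.19): [(9.3097, 18.8925) (9.2284, 19.0334) (0, 25.5544) (0, 5.5155)]  |A|=93.6625
9. ⊥bis P7·P8 via (5.33,8.645): [(1.8938, 8.2367) (9.3097, 18.8925) (9.2284, 19.0334) (0, 25.5544) (0, 8.0117)]  |A|=91.2989
10. ⊥bis P7·P9 via (5.875,22.385): [(1.8938, 8.2367) (9.3097, 18.8925) (9.2284, 19.0334) (3.9936, 22.7324) (0, 23.4699) (0, 8.0117)]  |A|=87.1366
11. canonical 6-gon: [(1.8938, 8.2367) (9.3097, 18.8925) (9.2284, 19.0334) (3.9936, 22.7324) (0, 23.4699) (0, 8.0117)]
12. shoelace: 87.1366

Area of P7's cell: 87.1366 (6 vertices)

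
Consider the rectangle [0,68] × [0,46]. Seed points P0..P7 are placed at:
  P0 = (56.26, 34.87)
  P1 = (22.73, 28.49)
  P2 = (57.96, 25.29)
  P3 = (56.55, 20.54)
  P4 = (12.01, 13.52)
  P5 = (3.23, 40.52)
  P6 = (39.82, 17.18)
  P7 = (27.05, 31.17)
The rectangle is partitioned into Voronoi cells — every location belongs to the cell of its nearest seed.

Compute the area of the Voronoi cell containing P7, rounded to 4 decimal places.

Area of P7's cell: 394.0766

1. box [0,68]×[0,46]: [(0, 0) (68, 0) (68, 46) (0, 46)]
2. ⊥bis P7·P0 via (41.655,33.02): [(0, 0) (45.8376, 0) (40.0108, 46) (0, 46)]  |A|=1974.5143
3. ⊥bis P7·P1 via (24.89,29.83): [(43.3956, 0) (45.8376, 0) (40.0108, 46) (14.8586, 46)]  |A|=634.6663
4. ⊥bis P7·P2 via (42.505,28.23): [(38.6041, 7.7237) (42.359, 27.4624) (40.0108, 46) (14.8586, 46)]  |A|=539.345
5. ⊥bis P7·P3 via (41.8,25.855): [(36.4929, 11.1269) (42.3364, 27.3435) (42.359, 27.4624) (40.0108, 46) (14.8586, 46)]  |A|=512.2834
6. ⊥bis P7·P4 via (19.53,22.345): [(36.4929, 11.1269) (42.3364, 27.3435) (42.359, 27.4624) (40.0108, 46) (14.8586, 46)]  |A|=512.2834
7. ⊥bis P7·P5 via (15.14,35.845): [(17.4723, 41.7868) (36.4929, 11.1269) (42.3364, 27.3435) (42.359, 27.4624) (40.0108, 46) (19.1261, 46)]  |A|=503.2936
8. ⊥bis P7·P6 via (33.435,24.175): [(17.4723, 41.7868) (30.2192, 21.2396) (41.8074, 31.8172) (40.0108, 46) (19.1261, 46)]  |A|=394.0766
9. canonical 5-gon: [(17.4723, 41.7868) (30.2192, 21.2396) (41.8074, 31.8172) (40.0108, 46) (19.1261, 46)]
10. shoelace: 394.0766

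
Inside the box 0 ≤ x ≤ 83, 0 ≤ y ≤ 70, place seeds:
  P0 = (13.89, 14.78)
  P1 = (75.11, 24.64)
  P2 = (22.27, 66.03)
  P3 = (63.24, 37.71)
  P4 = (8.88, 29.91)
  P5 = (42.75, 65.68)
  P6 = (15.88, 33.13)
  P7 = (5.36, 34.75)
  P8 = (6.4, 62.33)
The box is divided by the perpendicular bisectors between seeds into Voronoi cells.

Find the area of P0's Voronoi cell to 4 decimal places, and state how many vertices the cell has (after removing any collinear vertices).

1. box [0,83]×[0,70]: [(0, 0) (83, 0) (83, 70) (0, 70)]
2. ⊥bis P0·P1 via (44.5,19.71): [(0, 0) (47.6745, 0) (36.4004, 70) (0, 70)]  |A|=2942.6191
3. ⊥bis P0·P2 via (18.08,40.405): [(0, 43.3613) (0, 0) (47.6745, 0) (41.7913, 36.5279)]  |A|=1776.7875
4. ⊥bis P0·P3 via (38.565,26.245): [(33.129, 37.9443) (0, 43.3613) (0, 0) (47.6745, 0) (46.0378, 10.1621)]  |A|=1665.6004
5. ⊥bis P0·P4 via (11.385,22.345): [(36.5113, 30.6651) (0, 18.5751) (0, 0) (47.6745, 0) (46.0378, 10.1621)]  |A|=1101.6961
6. ⊥bis P0·P5 via (28.32,40.23): [(36.5113, 30.6651) (0, 18.5751) (0, 0) (47.6745, 0) (46.0378, 10.1621)]  |A|=1101.6961
7. ⊥bis P0·P6 via (14.885,23.955): [(40.942, 21.1292) (15.9111, 23.8437) (0, 18.5751) (0, 0) (47.6745, 0) (46.0378, 10.1621)]  |A|=988.3641
8. ⊥bis P0·P7 via (9.625,24.765): [(40.942, 21.1292) (15.9111, 23.8437) (0, 18.5751) (0, 0) (47.6745, 0) (46.0378, 10.1621)]  |A|=988.3641
9. ⊥bis P0·P8 via (10.145,38.555): [(40.942, 21.1292) (15.9111, 23.8437) (0, 18.5751) (0, 0) (47.6745, 0) (46.0378, 10.1621)]  |A|=988.3641
10. canonical 6-gon: [(40.942, 21.1292) (15.9111, 23.8437) (0, 18.5751) (0, 0) (47.6745, 0) (46.0378, 10.1621)]
11. shoelace: 988.3641

Area of P0's cell: 988.3641 (6 vertices)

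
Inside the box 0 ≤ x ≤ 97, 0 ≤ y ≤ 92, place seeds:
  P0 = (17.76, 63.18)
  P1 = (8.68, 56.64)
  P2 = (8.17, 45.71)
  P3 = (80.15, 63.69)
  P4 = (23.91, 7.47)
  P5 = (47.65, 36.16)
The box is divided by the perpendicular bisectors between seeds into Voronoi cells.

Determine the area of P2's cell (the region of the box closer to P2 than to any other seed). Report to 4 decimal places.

1. box [0,97]×[0,92]: [(0, 0) (97, 0) (97, 92) (0, 92)]
2. ⊥bis P2·P0 via (12.965,54.445): [(0, 61.562) (0, 0) (97, 0) (97, 8.3147)]  |A|=3389.0229
3. ⊥bis P2·P1 via (8.425,51.175): [(19.8971, 50.6397) (0, 51.5681) (0, 0) (97, 0) (97, 8.3147)]  |A|=3289.5982
4. ⊥bis P2·P3 via (44.16,54.7): [(49.191, 34.559) (19.8971, 50.6397) (0, 51.5681) (0, 0) (57.8236, 0)]  |A|=2413.8894
5. ⊥bis P2·P4 via (16.04,26.59): [(43.2816, 37.803) (19.8971, 50.6397) (0, 51.5681) (0, 19.9878)]  |A|=800.2763
6. ⊥bis P2·P5 via (27.91,40.935): [(25.3689, 30.4299) (29.0431, 45.6191) (19.8971, 50.6397) (0, 51.5681) (0, 19.9878)]  |A|=677.7808
7. canonical 5-gon: [(25.3689, 30.4299) (29.0431, 45.6191) (19.8971, 50.6397) (0, 51.5681) (0, 19.9878)]
8. shoelace: 677.7808

Area of P2's cell: 677.7808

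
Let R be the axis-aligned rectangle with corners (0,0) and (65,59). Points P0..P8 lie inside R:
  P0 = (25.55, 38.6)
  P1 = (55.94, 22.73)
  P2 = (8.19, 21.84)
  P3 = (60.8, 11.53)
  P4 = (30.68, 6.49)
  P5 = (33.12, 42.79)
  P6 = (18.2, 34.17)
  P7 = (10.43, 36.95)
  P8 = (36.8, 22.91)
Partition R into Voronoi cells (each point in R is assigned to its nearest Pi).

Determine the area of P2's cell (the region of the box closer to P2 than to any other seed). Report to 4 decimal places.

Area of P2's cell: 499.5093

1. box [0,65]×[0,59]: [(0, 0) (65, 0) (65, 59) (0, 59)]
2. ⊥bis P2·P0 via (16.87,30.22): [(0, 47.6939) (0, 0) (46.0455, 0)]  |A|=1098.0463
3. ⊥bis P2·P1 via (32.065,22.285): [(32.2133, 14.3274) (0, 47.6939) (0, 0) (32.4804, 0)]  |A|=1000.8696
4. ⊥bis P2·P3 via (34.495,16.685): [(32.3714, 5.8484) (32.2133, 14.3274) (0, 47.6939) (0, 0) (31.2252, 0)]  |A|=997.1993
5. ⊥bis P2·P4 via (19.435,14.165): [(24.7922, 22.0141) (0, 47.6939) (0, 0) (9.767, 0)]  |A|=698.7262
6. ⊥bis P2·P5 via (20.655,32.315): [(24.7922, 22.0141) (0, 47.6939) (0, 0) (9.767, 0)]  |A|=698.7262
7. ⊥bis P2·P6 via (13.195,28.005): [(23.2884, 19.8108) (0, 38.7172) (0, 0) (9.767, 0)]  |A|=547.5772
8. ⊥bis P2·P7 via (9.31,29.395): [(23.2884, 19.8108) (11.9683, 29.0009) (0, 30.7752) (0, 0) (9.767, 0)]  |A|=500.0509
9. ⊥bis P2·P8 via (22.495,22.375): [(22.6271, 18.8419) (22.5691, 20.3948) (11.9683, 29.0009) (0, 30.7752) (0, 0) (9.767, 0)]  |A|=499.5093
10. canonical 6-gon: [(22.6271, 18.8419) (22.5691, 20.3948) (11.9683, 29.0009) (0, 30.7752) (0, 0) (9.767, 0)]
11. shoelace: 499.5093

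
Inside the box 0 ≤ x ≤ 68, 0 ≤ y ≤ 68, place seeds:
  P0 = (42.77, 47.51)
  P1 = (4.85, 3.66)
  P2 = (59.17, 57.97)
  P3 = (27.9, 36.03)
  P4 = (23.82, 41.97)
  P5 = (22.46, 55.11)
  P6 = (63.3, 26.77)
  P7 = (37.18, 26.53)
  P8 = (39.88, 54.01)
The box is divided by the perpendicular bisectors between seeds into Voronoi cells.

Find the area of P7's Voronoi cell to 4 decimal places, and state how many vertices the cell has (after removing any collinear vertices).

Area of P7's cell: 847.7124 (5 vertices)

1. box [0,68]×[0,68]: [(0, 0) (68, 0) (68, 68) (0, 68)]
2. ⊥bis P7·P0 via (39.975,37.02): [(0, 47.6711) (0, 0) (68, 0) (68, 29.5529)]  |A|=2625.6163
3. ⊥bis P7·P1 via (21.015,15.095): [(0, 47.6711) (0, 44.8027) (31.6931, 0) (68, 0) (68, 29.5529)]  |A|=1915.6484
4. ⊥bis P7·P2 via (48.175,42.25): [(65.3, 30.2723) (0, 47.6711) (0, 44.8027) (31.6931, 0) (68, 0) (68, 28.3839)]  |A|=1914.0702
5. ⊥bis P7·P3 via (32.54,31.28): [(65.3, 30.2723) (38.7502, 37.3464) (18.954, 18.0086) (31.6931, 0) (68, 0) (68, 28.3839)]  |A|=1410.0198
6. ⊥bis P7·P4 via (30.5,34.25): [(65.3, 30.2723) (38.7502, 37.3464) (18.954, 18.0086) (31.6931, 0) (68, 0) (68, 28.3839)]  |A|=1410.0198
7. ⊥bis P7·P5 via (29.82,40.82): [(65.3, 30.2723) (38.7502, 37.3464) (18.954, 18.0086) (31.6931, 0) (68, 0) (68, 28.3839)]  |A|=1410.0198
8. ⊥bis P7·P6 via (50.24,26.65): [(50.1697, 34.3037) (38.7502, 37.3464) (18.954, 18.0086) (31.6931, 0) (50.4849, 0)]  |A|=847.7124
9. ⊥bis P7·P8 via (38.53,40.27): [(50.1697, 34.3037) (38.7502, 37.3464) (18.954, 18.0086) (31.6931, 0) (50.4849, 0)]  |A|=847.7124
10. canonical 5-gon: [(50.1697, 34.3037) (38.7502, 37.3464) (18.954, 18.0086) (31.6931, 0) (50.4849, 0)]
11. shoelace: 847.7124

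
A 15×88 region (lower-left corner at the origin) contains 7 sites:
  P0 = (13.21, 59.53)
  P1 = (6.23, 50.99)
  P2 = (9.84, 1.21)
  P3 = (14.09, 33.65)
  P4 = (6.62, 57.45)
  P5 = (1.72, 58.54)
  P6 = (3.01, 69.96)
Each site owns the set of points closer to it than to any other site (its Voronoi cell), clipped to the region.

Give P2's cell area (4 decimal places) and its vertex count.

Area of P2's cell: 270.2245 (4 vertices)

1. box [0,15]×[0,88]: [(0, 0) (15, 0) (15, 88) (0, 88)]
2. ⊥bis P2·P0 via (11.525,30.37): [(0, 31.036) (0, 0) (15, 0) (15, 30.1692)]  |A|=459.0387
3. ⊥bis P2·P1 via (8.035,26.1): [(0, 25.5173) (0, 0) (15, 0) (15, 26.6051)]  |A|=390.918
4. ⊥bis P2·P3 via (11.965,17.43): [(0, 18.9975) (0, 0) (15, 0) (15, 17.0324)]  |A|=270.2245
5. ⊥bis P2·P4 via (8.23,29.33): [(0, 18.9975) (0, 0) (15, 0) (15, 17.0324)]  |A|=270.2245
6. ⊥bis P2·P5 via (5.78,29.875): [(0, 18.9975) (0, 0) (15, 0) (15, 17.0324)]  |A|=270.2245
7. ⊥bis P2·P6 via (6.425,35.585): [(0, 18.9975) (0, 0) (15, 0) (15, 17.0324)]  |A|=270.2245
8. canonical 4-gon: [(0, 18.9975) (0, 0) (15, 0) (15, 17.0324)]
9. shoelace: 270.2245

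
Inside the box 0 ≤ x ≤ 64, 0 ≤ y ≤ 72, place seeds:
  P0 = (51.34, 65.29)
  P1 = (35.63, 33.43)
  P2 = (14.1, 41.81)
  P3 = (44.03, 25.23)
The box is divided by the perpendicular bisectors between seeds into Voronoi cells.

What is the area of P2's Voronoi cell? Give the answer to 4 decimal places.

Area of P2's cell: 1600.5076

1. box [0,64]×[0,72]: [(0, 0) (64, 0) (64, 72) (0, 72)]
2. ⊥bis P2·P0 via (32.72,53.55): [(0, 0) (64, 0) (64, 3.939) (21.0872, 72) (0, 72)]  |A|=3147.6546
3. ⊥bis P2·P1 via (24.865,37.62): [(0, 0) (10.2224, 0) (31.6969, 55.1726) (21.0872, 72) (0, 72)]  |A|=1600.5076
4. ⊥bis P2·P3 via (29.065,33.52): [(0, 0) (10.2224, 0) (31.6969, 55.1726) (21.0872, 72) (0, 72)]  |A|=1600.5076
5. canonical 5-gon: [(0, 0) (10.2224, 0) (31.6969, 55.1726) (21.0872, 72) (0, 72)]
6. shoelace: 1600.5076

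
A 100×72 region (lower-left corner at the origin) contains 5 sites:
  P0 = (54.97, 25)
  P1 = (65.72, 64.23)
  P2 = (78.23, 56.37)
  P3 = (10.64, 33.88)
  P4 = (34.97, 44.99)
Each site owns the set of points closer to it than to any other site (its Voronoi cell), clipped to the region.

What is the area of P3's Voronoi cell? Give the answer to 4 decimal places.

Area of P3's cell: 1607.7439

1. box [0,100]×[0,72]: [(0, 0) (100, 0) (100, 72) (0, 72)]
2. ⊥bis P3·P0 via (32.805,29.44): [(0, 0) (26.9077, 0) (41.3304, 72) (0, 72)]  |A|=2456.5732
3. ⊥bis P3·P1 via (38.18,49.055): [(0, 0) (26.9077, 0) (37.1197, 50.9793) (25.5369, 72) (0, 72)]  |A|=2290.5779
4. ⊥bis P3·P2 via (44.435,45.125): [(0, 0) (26.9077, 0) (37.1197, 50.9793) (25.5369, 72) (0, 72)]  |A|=2290.5779
5. ⊥bis P3·P4 via (22.805,39.435): [(0, 0) (26.9077, 0) (31.1475, 21.1656) (7.9346, 72) (0, 72)]  |A|=1607.7439
6. canonical 5-gon: [(0, 0) (26.9077, 0) (31.1475, 21.1656) (7.9346, 72) (0, 72)]
7. shoelace: 1607.7439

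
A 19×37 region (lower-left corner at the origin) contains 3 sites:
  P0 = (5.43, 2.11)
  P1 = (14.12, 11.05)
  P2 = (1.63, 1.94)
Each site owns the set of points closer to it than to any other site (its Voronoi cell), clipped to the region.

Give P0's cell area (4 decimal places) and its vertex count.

1. box [0,19]×[0,37]: [(0, 0) (19, 0) (19, 37) (0, 37)]
2. ⊥bis P0·P1 via (9.775,6.58): [(0, 16.0816) (0, 0) (16.5443, 0)]  |A|=133.0298
3. ⊥bis P0·P2 via (3.53,2.025): [(3.033, 13.1334) (3.6206, 0) (16.5443, 0)]  |A|=84.8662
4. canonical 3-gon: [(3.033, 13.1334) (3.6206, 0) (16.5443, 0)]
5. shoelace: 84.8662

Area of P0's cell: 84.8662 (3 vertices)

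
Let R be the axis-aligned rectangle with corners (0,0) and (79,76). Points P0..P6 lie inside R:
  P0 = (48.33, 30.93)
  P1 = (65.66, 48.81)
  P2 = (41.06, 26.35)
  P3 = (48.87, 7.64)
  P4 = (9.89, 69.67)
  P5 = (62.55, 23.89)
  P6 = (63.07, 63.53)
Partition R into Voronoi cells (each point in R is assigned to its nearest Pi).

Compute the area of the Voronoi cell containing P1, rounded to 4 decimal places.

Area of P1's cell: 555.0685

1. box [0,79]×[0,76]: [(0, 0) (79, 0) (79, 76) (0, 76)]
2. ⊥bis P1·P0 via (56.995,39.87): [(79, 18.5419) (79, 76) (19.7183, 76)]  |A|=1703.1059
3. ⊥bis P1·P2 via (53.36,37.58): [(79, 18.5419) (79, 76) (19.7183, 76)]  |A|=1703.1059
4. ⊥bis P1·P3 via (57.265,28.225): [(77.541, 19.956) (79, 19.361) (79, 76) (19.7183, 76)]  |A|=1702.5084
5. ⊥bis P1·P4 via (37.775,59.24): [(37.5715, 58.696) (77.541, 19.956) (79, 19.361) (79, 76) (44.0438, 76)]  |A|=1492.0441
6. ⊥bis P1·P5 via (64.105,36.35): [(37.5715, 58.696) (60.1127, 36.8482) (79, 34.4911) (79, 76) (44.0438, 76)]  |A|=1342.0225
7. ⊥bis P1·P6 via (64.365,56.17): [(43.8939, 52.5681) (60.1127, 36.8482) (79, 34.4911) (79, 58.745)]  |A|=555.0685
8. canonical 4-gon: [(43.8939, 52.5681) (60.1127, 36.8482) (79, 34.4911) (79, 58.745)]
9. shoelace: 555.0685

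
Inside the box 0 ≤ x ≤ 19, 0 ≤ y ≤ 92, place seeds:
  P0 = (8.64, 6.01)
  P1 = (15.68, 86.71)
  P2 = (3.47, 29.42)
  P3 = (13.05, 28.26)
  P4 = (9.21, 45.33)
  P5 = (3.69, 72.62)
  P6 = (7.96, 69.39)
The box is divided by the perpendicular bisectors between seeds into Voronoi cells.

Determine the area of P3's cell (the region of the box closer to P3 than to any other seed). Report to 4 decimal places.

1. box [0,19]×[0,92]: [(0, 0) (19, 0) (19, 92) (0, 92)]
2. ⊥bis P3·P0 via (10.845,17.135): [(0, 19.2845) (19, 15.5187) (19, 92) (0, 92)]  |A|=1417.3699
3. ⊥bis P3·P1 via (14.365,57.485): [(0, 58.1314) (0, 19.2845) (19, 15.5187) (19, 57.2764)]  |A|=765.7441
4. ⊥bis P3·P2 via (8.26,28.84): [(11.7428, 57.603) (6.9365, 17.9097) (19, 15.5187) (19, 57.2764)]  |A|=396.6888
5. ⊥bis P3·P4 via (11.13,36.795): [(9.1698, 36.3541) (6.9365, 17.9097) (19, 15.5187) (19, 38.5654)]  |A|=227.1984
6. ⊥bis P3·P5 via (8.37,50.44): [(9.1698, 36.3541) (6.9365, 17.9097) (19, 15.5187) (19, 38.5654)]  |A|=227.1984
7. ⊥bis P3·P6 via (10.505,48.825): [(9.1698, 36.3541) (6.9365, 17.9097) (19, 15.5187) (19, 38.5654)]  |A|=227.1984
8. canonical 4-gon: [(9.1698, 36.3541) (6.9365, 17.9097) (19, 15.5187) (19, 38.5654)]
9. shoelace: 227.1984

Area of P3's cell: 227.1984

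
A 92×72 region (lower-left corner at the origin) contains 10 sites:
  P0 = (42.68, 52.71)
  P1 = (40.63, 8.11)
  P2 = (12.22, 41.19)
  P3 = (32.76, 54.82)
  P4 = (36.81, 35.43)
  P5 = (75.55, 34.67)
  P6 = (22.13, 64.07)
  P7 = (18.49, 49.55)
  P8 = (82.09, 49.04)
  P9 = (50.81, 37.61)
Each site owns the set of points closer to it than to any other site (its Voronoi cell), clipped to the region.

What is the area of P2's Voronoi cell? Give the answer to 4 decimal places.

Area of P2's cell: 828.8675

1. box [0,92]×[0,72]: [(0, 0) (92, 0) (92, 72) (0, 72)]
2. ⊥bis P2·P0 via (27.45,46.95): [(0, 0) (45.2065, 0) (17.9761, 72) (0, 72)]  |A|=2274.5736
3. ⊥bis P2·P1 via (26.425,24.65): [(0, 1.9555) (33.5648, 30.7819) (17.9761, 72) (0, 72)]  |A|=1545.9852
4. ⊥bis P2·P3 via (22.49,48.005): [(0, 1.9555) (33.5648, 30.7819) (33.0954, 32.0229) (6.5673, 72) (0, 72)]  |A|=1317.9411
5. ⊥bis P2·P4 via (24.515,38.31): [(0, 1.9555) (20.0284, 19.1565) (25.6652, 43.2201) (6.5673, 72) (0, 72)]  |A|=1185.8554
6. ⊥bis P2·P5 via (43.885,37.93): [(0, 1.9555) (20.0284, 19.1565) (25.6652, 43.2201) (6.5673, 72) (0, 72)]  |A|=1185.8554
7. ⊥bis P2·P6 via (17.175,52.63): [(0, 60.069) (0, 1.9555) (20.0284, 19.1565) (25.6652, 43.2201) (20.3268, 51.2649)]  |A|=996.5086
8. ⊥bis P2·P7 via (15.355,45.37): [(0, 56.8862) (0, 1.9555) (20.0284, 19.1565) (24.5529, 38.4716)]  |A|=828.8675
9. ⊥bis P2·P8 via (47.155,45.115): [(0, 56.8862) (0, 1.9555) (20.0284, 19.1565) (24.5529, 38.4716)]  |A|=828.8675
10. ⊥bis P2·P9 via (31.515,39.4): [(0, 56.8862) (0, 1.9555) (20.0284, 19.1565) (24.5529, 38.4716)]  |A|=828.8675
11. canonical 4-gon: [(0, 56.8862) (0, 1.9555) (20.0284, 19.1565) (24.5529, 38.4716)]
12. shoelace: 828.8675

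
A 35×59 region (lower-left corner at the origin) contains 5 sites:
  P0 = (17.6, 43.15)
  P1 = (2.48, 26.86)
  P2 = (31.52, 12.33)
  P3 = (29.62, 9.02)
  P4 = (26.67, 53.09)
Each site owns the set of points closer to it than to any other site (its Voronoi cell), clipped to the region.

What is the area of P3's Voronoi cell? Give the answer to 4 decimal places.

Area of P3's cell: 362.6750

1. box [0,35]×[0,59]: [(0, 0) (35, 0) (35, 59) (0, 59)]
2. ⊥bis P3·P0 via (23.61,26.085): [(0, 17.77) (0, 0) (35, 0) (35, 30.0964)]  |A|=837.6607
3. ⊥bis P3·P1 via (16.05,17.94): [(20.7394, 25.074) (4.2575, 0) (35, 0) (35, 30.0964)]  |A|=600.0154
4. ⊥bis P3·P2 via (30.57,10.675): [(16.5605, 18.7167) (4.2575, 0) (35, 0) (35, 8.1321)]  |A|=362.675
5. ⊥bis P3·P4 via (28.145,31.055): [(16.5605, 18.7167) (4.2575, 0) (35, 0) (35, 8.1321)]  |A|=362.675
6. canonical 4-gon: [(16.5605, 18.7167) (4.2575, 0) (35, 0) (35, 8.1321)]
7. shoelace: 362.675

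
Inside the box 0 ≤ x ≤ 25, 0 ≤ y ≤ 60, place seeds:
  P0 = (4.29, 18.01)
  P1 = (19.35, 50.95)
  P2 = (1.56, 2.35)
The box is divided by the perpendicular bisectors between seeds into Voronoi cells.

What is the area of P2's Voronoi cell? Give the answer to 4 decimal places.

1. box [0,25]×[0,60]: [(0, 0) (25, 0) (25, 60) (0, 60)]
2. ⊥bis P2·P0 via (2.925,10.18): [(0, 10.6899) (0, 0) (25, 0) (25, 6.3317)]  |A|=212.7699
3. ⊥bis P2·P1 via (10.455,26.65): [(0, 10.6899) (0, 0) (25, 0) (25, 6.3317)]  |A|=212.7699
4. canonical 4-gon: [(0, 10.6899) (0, 0) (25, 0) (25, 6.3317)]
5. shoelace: 212.7699

Area of P2's cell: 212.7699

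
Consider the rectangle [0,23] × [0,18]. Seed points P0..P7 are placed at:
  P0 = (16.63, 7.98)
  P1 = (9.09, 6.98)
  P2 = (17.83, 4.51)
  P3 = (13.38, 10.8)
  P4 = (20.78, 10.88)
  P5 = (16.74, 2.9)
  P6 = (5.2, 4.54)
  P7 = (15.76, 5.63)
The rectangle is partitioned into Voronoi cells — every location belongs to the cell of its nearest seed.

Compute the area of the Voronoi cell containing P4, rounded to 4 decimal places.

1. box [0,23]×[0,18]: [(0, 0) (23, 0) (23, 18) (0, 18)]
2. ⊥bis P4·P0 via (18.705,9.43): [(23, 3.2837) (23, 18) (12.7163, 18)]  |A|=75.6688
3. ⊥bis P4·P1 via (14.935,8.93): [(23, 3.2837) (23, 18) (12.7163, 18)]  |A|=75.6688
4. ⊥bis P4·P2 via (19.305,7.695): [(20.2104, 7.2757) (23, 5.9838) (23, 18) (12.7163, 18)]  |A|=71.9027
5. ⊥bis P4·P3 via (17.08,10.84): [(17.0699, 11.7698) (20.2104, 7.2757) (23, 5.9838) (23, 18) (17.0026, 18)]  |A|=58.5506
6. ⊥bis P4·P5 via (18.76,6.89): [(17.0699, 11.7698) (20.2104, 7.2757) (23, 5.9838) (23, 18) (17.0026, 18)]  |A|=58.5506
7. ⊥bis P4·P6 via (12.99,7.71): [(17.0699, 11.7698) (20.2104, 7.2757) (23, 5.9838) (23, 18) (17.0026, 18)]  |A|=58.5506
8. ⊥bis P4·P7 via (18.27,8.255): [(17.0699, 11.7698) (20.2104, 7.2757) (23, 5.9838) (23, 18) (17.0026, 18)]  |A|=58.5506
9. canonical 5-gon: [(17.0699, 11.7698) (20.2104, 7.2757) (23, 5.9838) (23, 18) (17.0026, 18)]
10. shoelace: 58.5506

Area of P4's cell: 58.5506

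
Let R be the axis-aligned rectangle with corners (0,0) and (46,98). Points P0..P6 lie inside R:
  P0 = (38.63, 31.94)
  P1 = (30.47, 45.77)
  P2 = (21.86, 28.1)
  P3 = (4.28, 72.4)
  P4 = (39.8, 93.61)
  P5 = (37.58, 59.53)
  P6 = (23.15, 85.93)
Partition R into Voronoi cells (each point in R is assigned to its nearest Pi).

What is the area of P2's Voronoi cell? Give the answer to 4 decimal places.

Area of P2's cell: 1367.8103

1. box [0,46]×[0,98]: [(0, 0) (46, 0) (46, 98) (0, 98)]
2. ⊥bis P2·P0 via (30.245,30.02): [(0, 0) (37.119, 0) (14.6789, 98) (0, 98)]  |A|=2538.0974
3. ⊥bis P2·P1 via (26.165,36.935): [(0, 49.6843) (0, 0) (37.119, 0) (28.9751, 35.5657)]  |A|=1379.8869
4. ⊥bis P2·P3 via (13.07,50.25): [(5.2268, 47.1375) (0, 45.0633) (0, 0) (37.119, 0) (28.9751, 35.5657)]  |A|=1367.8103
5. ⊥bis P2·P4 via (30.83,60.855): [(5.2268, 47.1375) (0, 45.0633) (0, 0) (37.119, 0) (28.9751, 35.5657)]  |A|=1367.8103
6. ⊥bis P2·P5 via (29.72,43.815): [(5.2268, 47.1375) (0, 45.0633) (0, 0) (37.119, 0) (28.9751, 35.5657)]  |A|=1367.8103
7. ⊥bis P2·P6 via (22.505,57.015): [(5.2268, 47.1375) (0, 45.0633) (0, 0) (37.119, 0) (28.9751, 35.5657)]  |A|=1367.8103
8. canonical 5-gon: [(5.2268, 47.1375) (0, 45.0633) (0, 0) (37.119, 0) (28.9751, 35.5657)]
9. shoelace: 1367.8103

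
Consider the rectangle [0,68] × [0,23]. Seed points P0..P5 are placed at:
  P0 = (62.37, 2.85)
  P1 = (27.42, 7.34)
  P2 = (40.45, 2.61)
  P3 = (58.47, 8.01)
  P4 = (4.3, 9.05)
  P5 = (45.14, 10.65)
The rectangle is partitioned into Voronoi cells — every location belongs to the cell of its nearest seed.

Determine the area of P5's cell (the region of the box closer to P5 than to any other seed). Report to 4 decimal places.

1. box [0,68]×[0,23]: [(0, 0) (68, 0) (68, 23) (0, 23)]
2. ⊥bis P5·P0 via (53.755,6.75): [(0, 0) (50.6993, 0) (61.1114, 23) (0, 23)]  |A|=1285.8223
3. ⊥bis P5·P1 via (36.28,8.995): [(37.9602, 0) (50.6993, 0) (61.1114, 23) (33.6639, 23)]  |A|=462.1445
4. ⊥bis P5·P2 via (42.795,6.63): [(35.9791, 10.606) (51.4224, 1.5973) (61.1114, 23) (33.6639, 23)]  |A|=378.9982
5. ⊥bis P5·P3 via (51.805,9.33): [(35.9791, 10.606) (50.3925, 2.1981) (54.5123, 23) (33.6639, 23)]  |A|=296.4309
6. ⊥bis P5·P4 via (24.72,9.85): [(35.9791, 10.606) (50.3925, 2.1981) (54.5123, 23) (33.6639, 23)]  |A|=296.4309
7. canonical 4-gon: [(35.9791, 10.606) (50.3925, 2.1981) (54.5123, 23) (33.6639, 23)]
8. shoelace: 296.4309

Area of P5's cell: 296.4309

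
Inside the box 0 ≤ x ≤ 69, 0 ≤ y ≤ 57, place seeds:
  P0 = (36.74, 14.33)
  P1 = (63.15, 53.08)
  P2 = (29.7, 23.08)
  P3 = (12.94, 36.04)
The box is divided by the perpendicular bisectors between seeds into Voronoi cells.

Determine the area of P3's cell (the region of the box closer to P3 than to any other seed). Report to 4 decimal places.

1. box [0,69]×[0,57]: [(0, 0) (69, 0) (69, 57) (0, 57)]
2. ⊥bis P3·P0 via (24.84,25.185): [(0, 0) (1.8666, 0) (53.8612, 57) (0, 57)]  |A|=1588.2419
3. ⊥bis P3·P1 via (38.045,44.56): [(0, 0) (1.8666, 0) (39.2567, 40.9896) (33.8232, 57) (0, 57)]  |A|=1427.8337
4. ⊥bis P3·P2 via (21.32,29.56): [(0, 1.9888) (36.4815, 49.167) (33.8232, 57) (0, 57)]  |A|=1135.9146
5. canonical 4-gon: [(0, 1.9888) (36.4815, 49.167) (33.8232, 57) (0, 57)]
6. shoelace: 1135.9146

Area of P3's cell: 1135.9146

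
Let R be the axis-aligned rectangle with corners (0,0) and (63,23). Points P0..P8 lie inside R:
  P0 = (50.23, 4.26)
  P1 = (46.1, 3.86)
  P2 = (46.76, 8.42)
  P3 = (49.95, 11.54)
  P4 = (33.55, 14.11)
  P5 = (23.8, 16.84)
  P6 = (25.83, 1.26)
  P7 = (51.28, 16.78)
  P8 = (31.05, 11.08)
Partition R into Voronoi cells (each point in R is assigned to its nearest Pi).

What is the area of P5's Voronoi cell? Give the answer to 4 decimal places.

Area of P5's cell: 431.2413

1. box [0,63]×[0,23]: [(0, 0) (63, 0) (63, 23) (0, 23)]
2. ⊥bis P5·P0 via (37.015,10.55): [(0, 0) (31.9935, 0) (42.9409, 23) (0, 23)]  |A|=861.745
3. ⊥bis P5·P1 via (34.95,10.35): [(0, 0) (28.9257, 0) (42.3131, 23) (0, 23)]  |A|=819.2456
4. ⊥bis P5·P2 via (35.28,12.63): [(0, 0) (28.9257, 0) (33.5819, 7.9996) (39.0829, 23) (0, 23)]  |A|=795.0187
5. ⊥bis P5·P3 via (36.875,14.19): [(0, 0) (28.9257, 0) (33.5819, 7.9996) (38.1388, 20.4254) (38.6606, 23) (0, 23)]  |A|=794.475
6. ⊥bis P5·P4 via (28.675,15.475): [(0, 0) (24.342, 0) (30.782, 23) (0, 23)]  |A|=633.926
7. ⊥bis P5·P6 via (24.815,9.05): [(0, 5.8167) (26.954, 9.3287) (30.782, 23) (0, 23)]  |A|=441.9942
8. ⊥bis P5·P7 via (37.54,16.81): [(0, 5.8167) (26.954, 9.3287) (30.782, 23) (0, 23)]  |A|=441.9942
9. ⊥bis P5·P8 via (27.425,13.96): [(0, 5.8167) (23.375, 8.8624) (28.7002, 15.5651) (30.782, 23) (0, 23)]  |A|=431.2413
10. canonical 5-gon: [(0, 5.8167) (23.375, 8.8624) (28.7002, 15.5651) (30.782, 23) (0, 23)]
11. shoelace: 431.2413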